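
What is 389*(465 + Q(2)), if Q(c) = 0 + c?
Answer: 181663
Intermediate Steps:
Q(c) = c
389*(465 + Q(2)) = 389*(465 + 2) = 389*467 = 181663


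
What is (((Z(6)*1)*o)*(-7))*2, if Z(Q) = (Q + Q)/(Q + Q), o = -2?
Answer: 28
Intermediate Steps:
Z(Q) = 1 (Z(Q) = (2*Q)/((2*Q)) = (2*Q)*(1/(2*Q)) = 1)
(((Z(6)*1)*o)*(-7))*2 = (((1*1)*(-2))*(-7))*2 = ((1*(-2))*(-7))*2 = -2*(-7)*2 = 14*2 = 28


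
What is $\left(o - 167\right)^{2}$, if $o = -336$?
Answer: $253009$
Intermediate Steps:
$\left(o - 167\right)^{2} = \left(-336 - 167\right)^{2} = \left(-503\right)^{2} = 253009$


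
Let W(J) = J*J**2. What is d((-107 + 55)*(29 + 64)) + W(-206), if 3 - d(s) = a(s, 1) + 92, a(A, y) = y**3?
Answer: -8741906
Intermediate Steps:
W(J) = J**3
d(s) = -90 (d(s) = 3 - (1**3 + 92) = 3 - (1 + 92) = 3 - 1*93 = 3 - 93 = -90)
d((-107 + 55)*(29 + 64)) + W(-206) = -90 + (-206)**3 = -90 - 8741816 = -8741906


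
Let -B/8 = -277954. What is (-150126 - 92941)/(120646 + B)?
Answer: -243067/2344278 ≈ -0.10369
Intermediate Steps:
B = 2223632 (B = -8*(-277954) = 2223632)
(-150126 - 92941)/(120646 + B) = (-150126 - 92941)/(120646 + 2223632) = -243067/2344278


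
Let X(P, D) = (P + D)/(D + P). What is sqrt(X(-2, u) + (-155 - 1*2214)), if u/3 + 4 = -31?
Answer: 8*I*sqrt(37) ≈ 48.662*I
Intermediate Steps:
u = -105 (u = -12 + 3*(-31) = -12 - 93 = -105)
X(P, D) = 1 (X(P, D) = (D + P)/(D + P) = 1)
sqrt(X(-2, u) + (-155 - 1*2214)) = sqrt(1 + (-155 - 1*2214)) = sqrt(1 + (-155 - 2214)) = sqrt(1 - 2369) = sqrt(-2368) = 8*I*sqrt(37)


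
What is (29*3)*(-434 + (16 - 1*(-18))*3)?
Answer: -28884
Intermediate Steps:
(29*3)*(-434 + (16 - 1*(-18))*3) = 87*(-434 + (16 + 18)*3) = 87*(-434 + 34*3) = 87*(-434 + 102) = 87*(-332) = -28884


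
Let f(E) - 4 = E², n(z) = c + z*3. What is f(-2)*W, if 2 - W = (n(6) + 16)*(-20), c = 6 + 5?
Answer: 7216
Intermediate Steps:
c = 11
n(z) = 11 + 3*z (n(z) = 11 + z*3 = 11 + 3*z)
f(E) = 4 + E²
W = 902 (W = 2 - ((11 + 3*6) + 16)*(-20) = 2 - ((11 + 18) + 16)*(-20) = 2 - (29 + 16)*(-20) = 2 - 45*(-20) = 2 - 1*(-900) = 2 + 900 = 902)
f(-2)*W = (4 + (-2)²)*902 = (4 + 4)*902 = 8*902 = 7216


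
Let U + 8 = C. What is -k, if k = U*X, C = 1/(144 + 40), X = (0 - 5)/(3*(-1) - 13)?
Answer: 7355/2944 ≈ 2.4983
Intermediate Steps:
X = 5/16 (X = -5/(-3 - 13) = -5/(-16) = -5*(-1/16) = 5/16 ≈ 0.31250)
C = 1/184 ≈ 0.0054348
U = -1471/184 (U = -8 + 1/184 = -1471/184 ≈ -7.9946)
k = -7355/2944 (k = -1471/184*5/16 = -7355/2944 ≈ -2.4983)
-k = -1*(-7355/2944) = 7355/2944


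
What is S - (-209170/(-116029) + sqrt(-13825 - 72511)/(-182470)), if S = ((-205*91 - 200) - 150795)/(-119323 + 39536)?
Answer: 2995273060/9257605823 + 4*I*sqrt(1349)/91235 ≈ 0.32355 + 0.0016103*I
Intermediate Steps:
S = 169650/79787 (S = ((-18655 - 200) - 150795)/(-79787) = (-18855 - 150795)*(-1/79787) = -169650*(-1/79787) = 169650/79787 ≈ 2.1263)
S - (-209170/(-116029) + sqrt(-13825 - 72511)/(-182470)) = 169650/79787 - (-209170/(-116029) + sqrt(-13825 - 72511)/(-182470)) = 169650/79787 - (-209170*(-1/116029) + sqrt(-86336)*(-1/182470)) = 169650/79787 - (209170/116029 + (8*I*sqrt(1349))*(-1/182470)) = 169650/79787 - (209170/116029 - 4*I*sqrt(1349)/91235) = 169650/79787 + (-209170/116029 + 4*I*sqrt(1349)/91235) = 2995273060/9257605823 + 4*I*sqrt(1349)/91235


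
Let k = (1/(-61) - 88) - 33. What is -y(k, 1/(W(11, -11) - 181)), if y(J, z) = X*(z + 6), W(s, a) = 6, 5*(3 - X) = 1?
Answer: -2098/125 ≈ -16.784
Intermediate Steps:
X = 14/5 (X = 3 - 1/5*1 = 3 - 1/5 = 14/5 ≈ 2.8000)
k = -7382/61 (k = (-1/61 - 88) - 33 = -5369/61 - 33 = -7382/61 ≈ -121.02)
y(J, z) = 84/5 + 14*z/5 (y(J, z) = 14*(z + 6)/5 = 14*(6 + z)/5 = 84/5 + 14*z/5)
-y(k, 1/(W(11, -11) - 181)) = -(84/5 + 14/(5*(6 - 181))) = -(84/5 + (14/5)/(-175)) = -(84/5 + (14/5)*(-1/175)) = -(84/5 - 2/125) = -1*2098/125 = -2098/125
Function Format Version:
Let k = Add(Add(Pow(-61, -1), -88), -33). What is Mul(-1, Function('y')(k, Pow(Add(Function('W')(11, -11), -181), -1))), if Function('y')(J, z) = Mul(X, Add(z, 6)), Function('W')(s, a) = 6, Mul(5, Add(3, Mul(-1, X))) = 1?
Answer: Rational(-2098, 125) ≈ -16.784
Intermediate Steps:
X = Rational(14, 5) (X = Add(3, Mul(Rational(-1, 5), 1)) = Add(3, Rational(-1, 5)) = Rational(14, 5) ≈ 2.8000)
k = Rational(-7382, 61) (k = Add(Add(Rational(-1, 61), -88), -33) = Add(Rational(-5369, 61), -33) = Rational(-7382, 61) ≈ -121.02)
Function('y')(J, z) = Add(Rational(84, 5), Mul(Rational(14, 5), z)) (Function('y')(J, z) = Mul(Rational(14, 5), Add(z, 6)) = Mul(Rational(14, 5), Add(6, z)) = Add(Rational(84, 5), Mul(Rational(14, 5), z)))
Mul(-1, Function('y')(k, Pow(Add(Function('W')(11, -11), -181), -1))) = Mul(-1, Add(Rational(84, 5), Mul(Rational(14, 5), Pow(Add(6, -181), -1)))) = Mul(-1, Add(Rational(84, 5), Mul(Rational(14, 5), Pow(-175, -1)))) = Mul(-1, Add(Rational(84, 5), Mul(Rational(14, 5), Rational(-1, 175)))) = Mul(-1, Add(Rational(84, 5), Rational(-2, 125))) = Mul(-1, Rational(2098, 125)) = Rational(-2098, 125)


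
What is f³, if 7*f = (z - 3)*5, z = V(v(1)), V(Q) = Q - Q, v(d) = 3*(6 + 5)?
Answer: -3375/343 ≈ -9.8396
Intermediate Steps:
v(d) = 33 (v(d) = 3*11 = 33)
V(Q) = 0
z = 0
f = -15/7 (f = ((0 - 3)*5)/7 = (-3*5)/7 = (⅐)*(-15) = -15/7 ≈ -2.1429)
f³ = (-15/7)³ = -3375/343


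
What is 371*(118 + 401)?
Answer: 192549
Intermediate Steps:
371*(118 + 401) = 371*519 = 192549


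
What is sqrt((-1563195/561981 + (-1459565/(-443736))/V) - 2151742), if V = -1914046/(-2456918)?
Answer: 19*I*sqrt(21383508244095777055525539648124378)/1894079165951868 ≈ 1466.9*I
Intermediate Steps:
V = 957023/1228459 (V = -1914046*(-1/2456918) = 957023/1228459 ≈ 0.77904)
sqrt((-1563195/561981 + (-1459565/(-443736))/V) - 2151742) = sqrt((-1563195/561981 + (-1459565/(-443736))/(957023/1228459)) - 2151742) = sqrt((-1563195*1/561981 - 1459565*(-1/443736)*(1228459/957023)) - 2151742) = sqrt((-521065/187327 + (1459565/443736)*(1228459/957023)) - 2151742) = sqrt((-521065/187327 + 1793015760335/424665557928) - 2151742) = sqrt(114601904394521225/79551324969978456 - 2151742) = sqrt(-171173812491646988349127/79551324969978456) = 19*I*sqrt(21383508244095777055525539648124378)/1894079165951868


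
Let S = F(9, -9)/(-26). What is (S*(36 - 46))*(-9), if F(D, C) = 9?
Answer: -405/13 ≈ -31.154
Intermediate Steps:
S = -9/26 (S = 9/(-26) = 9*(-1/26) = -9/26 ≈ -0.34615)
(S*(36 - 46))*(-9) = -9*(36 - 46)/26*(-9) = -9/26*(-10)*(-9) = (45/13)*(-9) = -405/13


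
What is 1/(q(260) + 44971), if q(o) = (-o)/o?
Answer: 1/44970 ≈ 2.2237e-5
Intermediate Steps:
q(o) = -1
1/(q(260) + 44971) = 1/(-1 + 44971) = 1/44970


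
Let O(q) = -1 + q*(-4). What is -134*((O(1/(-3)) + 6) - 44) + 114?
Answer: 15484/3 ≈ 5161.3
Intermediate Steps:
O(q) = -1 - 4*q
-134*((O(1/(-3)) + 6) - 44) + 114 = -134*(((-1 - 4/(-3)) + 6) - 44) + 114 = -134*(((-1 - 4*(-⅓)) + 6) - 44) + 114 = -134*(((-1 + 4/3) + 6) - 44) + 114 = -134*((⅓ + 6) - 44) + 114 = -134*(19/3 - 44) + 114 = -134*(-113/3) + 114 = 15142/3 + 114 = 15484/3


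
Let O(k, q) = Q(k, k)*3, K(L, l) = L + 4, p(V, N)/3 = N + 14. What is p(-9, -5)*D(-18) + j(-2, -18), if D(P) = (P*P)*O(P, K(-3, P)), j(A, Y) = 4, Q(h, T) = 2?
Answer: 52492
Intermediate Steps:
p(V, N) = 42 + 3*N (p(V, N) = 3*(N + 14) = 3*(14 + N) = 42 + 3*N)
K(L, l) = 4 + L
O(k, q) = 6 (O(k, q) = 2*3 = 6)
D(P) = 6*P² (D(P) = (P*P)*6 = P²*6 = 6*P²)
p(-9, -5)*D(-18) + j(-2, -18) = (42 + 3*(-5))*(6*(-18)²) + 4 = (42 - 15)*(6*324) + 4 = 27*1944 + 4 = 52488 + 4 = 52492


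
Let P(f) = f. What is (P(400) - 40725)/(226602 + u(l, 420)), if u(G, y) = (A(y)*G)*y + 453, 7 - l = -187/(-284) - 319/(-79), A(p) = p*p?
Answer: -45236585/191709215499 ≈ -0.00023596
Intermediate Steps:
A(p) = p²
l = 51683/22436 (l = 7 - (-187/(-284) - 319/(-79)) = 7 - (-187*(-1/284) - 319*(-1/79)) = 7 - (187/284 + 319/79) = 7 - 1*105369/22436 = 7 - 105369/22436 = 51683/22436 ≈ 2.3036)
u(G, y) = 453 + G*y³ (u(G, y) = (y²*G)*y + 453 = (G*y²)*y + 453 = G*y³ + 453 = 453 + G*y³)
(P(400) - 40725)/(226602 + u(l, 420)) = (400 - 40725)/(226602 + (453 + (51683/22436)*420³)) = -40325/(226602 + (453 + (51683/22436)*74088000)) = -40325/(226602 + (453 + 957272526000/5609)) = -40325/(226602 + 957275066877/5609) = -40325/958546077495/5609 = -40325*5609/958546077495 = -45236585/191709215499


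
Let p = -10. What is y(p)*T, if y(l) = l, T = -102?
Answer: 1020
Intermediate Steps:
y(p)*T = -10*(-102) = 1020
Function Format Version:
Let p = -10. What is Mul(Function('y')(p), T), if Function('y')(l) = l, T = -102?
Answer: 1020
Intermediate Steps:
Mul(Function('y')(p), T) = Mul(-10, -102) = 1020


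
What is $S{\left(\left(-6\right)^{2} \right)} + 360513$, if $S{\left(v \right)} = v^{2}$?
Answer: $361809$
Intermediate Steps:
$S{\left(\left(-6\right)^{2} \right)} + 360513 = \left(\left(-6\right)^{2}\right)^{2} + 360513 = 36^{2} + 360513 = 1296 + 360513 = 361809$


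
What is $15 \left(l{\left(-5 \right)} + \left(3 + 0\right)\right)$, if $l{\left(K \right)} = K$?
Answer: $-30$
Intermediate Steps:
$15 \left(l{\left(-5 \right)} + \left(3 + 0\right)\right) = 15 \left(-5 + \left(3 + 0\right)\right) = 15 \left(-5 + 3\right) = 15 \left(-2\right) = -30$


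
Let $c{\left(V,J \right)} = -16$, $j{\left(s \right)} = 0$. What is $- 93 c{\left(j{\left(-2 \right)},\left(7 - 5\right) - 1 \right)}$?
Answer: $1488$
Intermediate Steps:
$- 93 c{\left(j{\left(-2 \right)},\left(7 - 5\right) - 1 \right)} = \left(-93\right) \left(-16\right) = 1488$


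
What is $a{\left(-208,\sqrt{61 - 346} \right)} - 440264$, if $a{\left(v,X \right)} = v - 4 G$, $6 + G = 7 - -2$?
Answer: $-440484$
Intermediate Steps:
$G = 3$ ($G = -6 + \left(7 - -2\right) = -6 + \left(7 + 2\right) = -6 + 9 = 3$)
$a{\left(v,X \right)} = -12 + v$ ($a{\left(v,X \right)} = v - 12 = -12 + v$)
$a{\left(-208,\sqrt{61 - 346} \right)} - 440264 = \left(-12 - 208\right) - 440264 = -220 - 440264 = -440484$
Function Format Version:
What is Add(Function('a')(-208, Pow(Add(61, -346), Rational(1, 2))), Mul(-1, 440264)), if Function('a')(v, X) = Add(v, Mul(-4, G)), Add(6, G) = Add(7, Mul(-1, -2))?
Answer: -440484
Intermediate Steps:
G = 3 (G = Add(-6, Add(7, Mul(-1, -2))) = Add(-6, Add(7, 2)) = Add(-6, 9) = 3)
Function('a')(v, X) = Add(-12, v) (Function('a')(v, X) = Add(v, Mul(-4, 3)) = Add(v, -12) = Add(-12, v))
Add(Function('a')(-208, Pow(Add(61, -346), Rational(1, 2))), Mul(-1, 440264)) = Add(Add(-12, -208), Mul(-1, 440264)) = Add(-220, -440264) = -440484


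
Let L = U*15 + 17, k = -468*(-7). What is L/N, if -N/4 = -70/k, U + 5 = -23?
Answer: -47151/10 ≈ -4715.1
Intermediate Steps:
U = -28 (U = -5 - 23 = -28)
k = 3276
N = 10/117 (N = -(-280)/3276 = -4*(-5/234) = 10/117 ≈ 0.085470)
L = -403 (L = -28*15 + 17 = -420 + 17 = -403)
L/N = -403/10/117 = -403*117/10 = -47151/10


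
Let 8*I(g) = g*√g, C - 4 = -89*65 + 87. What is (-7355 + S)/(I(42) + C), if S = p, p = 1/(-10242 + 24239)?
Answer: 521053809952/403368387391 + 480423692*√42/403368387391 ≈ 1.2995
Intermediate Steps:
C = -5694 (C = 4 + (-89*65 + 87) = 4 + (-5785 + 87) = 4 - 5698 = -5694)
p = 1/13997 ≈ 7.1444e-5
S = 1/13997 ≈ 7.1444e-5
I(g) = g^(3/2)/8 (I(g) = (g*√g)/8 = g^(3/2)/8)
(-7355 + S)/(I(42) + C) = (-7355 + 1/13997)/(42^(3/2)/8 - 5694) = -102947934/(13997*((42*√42)/8 - 5694)) = -102947934/(13997*(21*√42/4 - 5694)) = -102947934/(13997*(-5694 + 21*√42/4))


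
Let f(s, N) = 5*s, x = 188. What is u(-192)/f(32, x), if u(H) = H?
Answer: -6/5 ≈ -1.2000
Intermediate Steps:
u(-192)/f(32, x) = -192/(5*32) = -192/160 = -192*1/160 = -6/5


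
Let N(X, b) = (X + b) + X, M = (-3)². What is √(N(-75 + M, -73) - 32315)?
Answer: 2*I*√8130 ≈ 180.33*I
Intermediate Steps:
M = 9
N(X, b) = b + 2*X
√(N(-75 + M, -73) - 32315) = √((-73 + 2*(-75 + 9)) - 32315) = √((-73 + 2*(-66)) - 32315) = √((-73 - 132) - 32315) = √(-205 - 32315) = √(-32520) = 2*I*√8130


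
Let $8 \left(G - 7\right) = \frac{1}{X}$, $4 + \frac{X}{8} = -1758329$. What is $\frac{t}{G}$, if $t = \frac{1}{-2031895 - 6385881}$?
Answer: $- \frac{7033332}{414435092641313} \approx -1.6971 \cdot 10^{-8}$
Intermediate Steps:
$X = -14066664$ ($X = -32 + 8 \left(-1758329\right) = -32 - 14066632 = -14066664$)
$G = \frac{787733183}{112533312}$ ($G = 7 + \frac{1}{8 \left(-14066664\right)} = 7 + \frac{1}{8} \left(- \frac{1}{14066664}\right) = 7 - \frac{1}{112533312} = \frac{787733183}{112533312} \approx 7.0$)
$t = - \frac{1}{8417776}$ ($t = \frac{1}{-8417776} = - \frac{1}{8417776} \approx -1.188 \cdot 10^{-7}$)
$\frac{t}{G} = - \frac{1}{8417776 \cdot \frac{787733183}{112533312}} = \left(- \frac{1}{8417776}\right) \frac{112533312}{787733183} = - \frac{7033332}{414435092641313}$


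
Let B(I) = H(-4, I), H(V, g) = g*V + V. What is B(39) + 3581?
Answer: 3421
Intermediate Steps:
H(V, g) = V + V*g (H(V, g) = V*g + V = V + V*g)
B(I) = -4 - 4*I (B(I) = -4*(1 + I) = -4 - 4*I)
B(39) + 3581 = (-4 - 4*39) + 3581 = (-4 - 156) + 3581 = -160 + 3581 = 3421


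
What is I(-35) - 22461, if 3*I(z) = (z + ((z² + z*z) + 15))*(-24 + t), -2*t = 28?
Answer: -53241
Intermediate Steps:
t = -14 (t = -½*28 = -14)
I(z) = -190 - 76*z²/3 - 38*z/3 (I(z) = ((z + ((z² + z*z) + 15))*(-24 - 14))/3 = ((z + ((z² + z²) + 15))*(-38))/3 = ((z + (2*z² + 15))*(-38))/3 = ((z + (15 + 2*z²))*(-38))/3 = ((15 + z + 2*z²)*(-38))/3 = (-570 - 76*z² - 38*z)/3 = -190 - 76*z²/3 - 38*z/3)
I(-35) - 22461 = (-190 - 76/3*(-35)² - 38/3*(-35)) - 22461 = (-190 - 76/3*1225 + 1330/3) - 22461 = (-190 - 93100/3 + 1330/3) - 22461 = -30780 - 22461 = -53241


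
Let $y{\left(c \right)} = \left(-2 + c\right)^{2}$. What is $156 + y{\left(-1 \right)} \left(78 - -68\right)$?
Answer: $1470$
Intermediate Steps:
$156 + y{\left(-1 \right)} \left(78 - -68\right) = 156 + \left(-2 - 1\right)^{2} \left(78 - -68\right) = 156 + \left(-3\right)^{2} \left(78 + 68\right) = 156 + 9 \cdot 146 = 156 + 1314 = 1470$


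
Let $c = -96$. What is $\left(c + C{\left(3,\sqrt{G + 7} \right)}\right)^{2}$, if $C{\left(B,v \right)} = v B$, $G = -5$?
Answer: $9234 - 576 \sqrt{2} \approx 8419.4$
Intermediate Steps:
$C{\left(B,v \right)} = B v$
$\left(c + C{\left(3,\sqrt{G + 7} \right)}\right)^{2} = \left(-96 + 3 \sqrt{-5 + 7}\right)^{2} = \left(-96 + 3 \sqrt{2}\right)^{2}$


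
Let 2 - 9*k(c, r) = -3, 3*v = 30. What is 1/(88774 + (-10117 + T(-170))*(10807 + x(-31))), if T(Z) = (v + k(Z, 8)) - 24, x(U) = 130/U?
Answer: -93/10169406464 ≈ -9.1451e-9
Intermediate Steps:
v = 10 (v = (⅓)*30 = 10)
k(c, r) = 5/9 (k(c, r) = 2/9 - ⅑*(-3) = 2/9 + ⅓ = 5/9)
T(Z) = -121/9 (T(Z) = (10 + 5/9) - 24 = 95/9 - 24 = -121/9)
1/(88774 + (-10117 + T(-170))*(10807 + x(-31))) = 1/(88774 + (-10117 - 121/9)*(10807 + 130/(-31))) = 1/(88774 - 91174*(10807 + 130*(-1/31))/9) = 1/(88774 - 91174*(10807 - 130/31)/9) = 1/(88774 - 91174/9*334887/31) = 1/(88774 - 10177662446/93) = 1/(-10169406464/93) = -93/10169406464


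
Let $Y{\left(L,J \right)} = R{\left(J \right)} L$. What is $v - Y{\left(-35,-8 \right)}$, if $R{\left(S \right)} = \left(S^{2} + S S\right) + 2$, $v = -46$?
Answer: $4504$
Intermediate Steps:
$R{\left(S \right)} = 2 + 2 S^{2}$ ($R{\left(S \right)} = \left(S^{2} + S^{2}\right) + 2 = 2 S^{2} + 2 = 2 + 2 S^{2}$)
$Y{\left(L,J \right)} = L \left(2 + 2 J^{2}\right)$ ($Y{\left(L,J \right)} = \left(2 + 2 J^{2}\right) L = L \left(2 + 2 J^{2}\right)$)
$v - Y{\left(-35,-8 \right)} = -46 - 2 \left(-35\right) \left(1 + \left(-8\right)^{2}\right) = -46 - 2 \left(-35\right) \left(1 + 64\right) = -46 - 2 \left(-35\right) 65 = -46 - -4550 = -46 + 4550 = 4504$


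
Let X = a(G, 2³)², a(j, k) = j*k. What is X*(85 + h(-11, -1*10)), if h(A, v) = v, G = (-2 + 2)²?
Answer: 0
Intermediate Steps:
G = 0 (G = 0² = 0)
X = 0 (X = (0*2³)² = (0*8)² = 0² = 0)
X*(85 + h(-11, -1*10)) = 0*(85 - 1*10) = 0*(85 - 10) = 0*75 = 0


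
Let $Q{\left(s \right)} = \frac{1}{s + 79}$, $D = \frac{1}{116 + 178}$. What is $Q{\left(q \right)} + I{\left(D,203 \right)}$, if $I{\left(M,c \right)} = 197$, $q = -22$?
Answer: $\frac{11230}{57} \approx 197.02$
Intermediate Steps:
$D = \frac{1}{294} \approx 0.0034014$
$Q{\left(s \right)} = \frac{1}{79 + s}$
$Q{\left(q \right)} + I{\left(D,203 \right)} = \frac{1}{79 - 22} + 197 = \frac{1}{57} + 197 = \frac{11230}{57}$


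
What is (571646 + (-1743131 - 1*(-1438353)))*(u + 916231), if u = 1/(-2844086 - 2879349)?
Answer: 1399452742628528112/5723435 ≈ 2.4451e+11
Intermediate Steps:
u = -1/5723435 (u = 1/(-5723435) = -1/5723435 ≈ -1.7472e-7)
(571646 + (-1743131 - 1*(-1438353)))*(u + 916231) = (571646 + (-1743131 - 1*(-1438353)))*(-1/5723435 + 916231) = (571646 + (-1743131 + 1438353))*(5243988573484/5723435) = (571646 - 304778)*(5243988573484/5723435) = 266868*(5243988573484/5723435) = 1399452742628528112/5723435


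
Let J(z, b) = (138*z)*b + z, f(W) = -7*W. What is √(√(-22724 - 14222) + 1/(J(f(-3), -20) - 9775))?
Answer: √(-67714 + 32096300572*I*√754)/67714 ≈ 9.8034 + 9.8034*I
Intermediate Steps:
J(z, b) = z + 138*b*z (J(z, b) = 138*b*z + z = z + 138*b*z)
√(√(-22724 - 14222) + 1/(J(f(-3), -20) - 9775)) = √(√(-22724 - 14222) + 1/((-7*(-3))*(1 + 138*(-20)) - 9775)) = √(√(-36946) + 1/(21*(1 - 2760) - 9775)) = √(7*I*√754 + 1/(21*(-2759) - 9775)) = √(7*I*√754 + 1/(-57939 - 9775)) = √(7*I*√754 + 1/(-67714)) = √(7*I*√754 - 1/67714) = √(-1/67714 + 7*I*√754)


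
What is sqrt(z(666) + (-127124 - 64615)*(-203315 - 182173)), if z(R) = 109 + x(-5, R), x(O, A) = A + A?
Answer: sqrt(73913085073) ≈ 2.7187e+5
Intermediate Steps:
x(O, A) = 2*A
z(R) = 109 + 2*R
sqrt(z(666) + (-127124 - 64615)*(-203315 - 182173)) = sqrt((109 + 2*666) + (-127124 - 64615)*(-203315 - 182173)) = sqrt((109 + 1332) - 191739*(-385488)) = sqrt(1441 + 73913083632) = sqrt(73913085073)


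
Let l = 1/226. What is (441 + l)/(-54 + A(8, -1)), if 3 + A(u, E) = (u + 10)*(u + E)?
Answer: 99667/15594 ≈ 6.3914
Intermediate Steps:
l = 1/226 ≈ 0.0044248
A(u, E) = -3 + (10 + u)*(E + u) (A(u, E) = -3 + (u + 10)*(u + E) = -3 + (10 + u)*(E + u))
(441 + l)/(-54 + A(8, -1)) = (441 + 1/226)/(-54 + (-3 + 8² + 10*(-1) + 10*8 - 1*8)) = 99667/(226*(-54 + (-3 + 64 - 10 + 80 - 8))) = 99667/(226*(-54 + 123)) = (99667/226)/69 = (99667/226)*(1/69) = 99667/15594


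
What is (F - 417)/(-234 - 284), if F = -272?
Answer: 689/518 ≈ 1.3301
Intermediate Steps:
(F - 417)/(-234 - 284) = (-272 - 417)/(-234 - 284) = -689/(-518) = -689*(-1/518) = 689/518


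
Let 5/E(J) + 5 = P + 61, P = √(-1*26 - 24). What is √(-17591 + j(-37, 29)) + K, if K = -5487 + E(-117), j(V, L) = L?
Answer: -8740651/1593 + I*√17562 - 25*I*√2/3186 ≈ -5486.9 + 132.51*I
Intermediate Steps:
P = 5*I*√2 (P = √(-26 - 24) = √(-50) = 5*I*√2 ≈ 7.0711*I)
E(J) = 5/(56 + 5*I*√2) (E(J) = 5/(-5 + (5*I*√2 + 61)) = 5/(-5 + (61 + 5*I*√2)) = 5/(56 + 5*I*√2))
K = -8740651/1593 - 25*I*√2/3186 (K = -5487 + (140/1593 - 25*I*√2/3186) = -8740651/1593 - 25*I*√2/3186 ≈ -5486.9 - 0.011097*I)
√(-17591 + j(-37, 29)) + K = √(-17591 + 29) + (-27435*√2 + 307267*I)/(-56*I + 5*√2) = √(-17562) + (-27435*√2 + 307267*I)/(-56*I + 5*√2) = I*√17562 + (-27435*√2 + 307267*I)/(-56*I + 5*√2)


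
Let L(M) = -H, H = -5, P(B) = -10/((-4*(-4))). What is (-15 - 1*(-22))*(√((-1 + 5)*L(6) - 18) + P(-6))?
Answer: -35/8 + 7*√2 ≈ 5.5245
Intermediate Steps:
P(B) = -5/8 (P(B) = -10/16 = -10*1/16 = -5/8)
L(M) = 5 (L(M) = -1*(-5) = 5)
(-15 - 1*(-22))*(√((-1 + 5)*L(6) - 18) + P(-6)) = (-15 - 1*(-22))*(√((-1 + 5)*5 - 18) - 5/8) = (-15 + 22)*(√(4*5 - 18) - 5/8) = 7*(√(20 - 18) - 5/8) = 7*(√2 - 5/8) = 7*(-5/8 + √2) = -35/8 + 7*√2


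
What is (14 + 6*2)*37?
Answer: 962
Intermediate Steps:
(14 + 6*2)*37 = (14 + 12)*37 = 26*37 = 962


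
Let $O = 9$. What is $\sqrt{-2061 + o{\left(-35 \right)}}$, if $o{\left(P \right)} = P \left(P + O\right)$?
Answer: $i \sqrt{1151} \approx 33.926 i$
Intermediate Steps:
$o{\left(P \right)} = P \left(9 + P\right)$ ($o{\left(P \right)} = P \left(P + 9\right) = P \left(9 + P\right)$)
$\sqrt{-2061 + o{\left(-35 \right)}} = \sqrt{-2061 - 35 \left(9 - 35\right)} = \sqrt{-2061 - -910} = \sqrt{-2061 + 910} = \sqrt{-1151} = i \sqrt{1151}$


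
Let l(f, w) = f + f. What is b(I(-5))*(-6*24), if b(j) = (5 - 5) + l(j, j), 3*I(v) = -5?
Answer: 480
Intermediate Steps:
l(f, w) = 2*f
I(v) = -5/3 (I(v) = (⅓)*(-5) = -5/3)
b(j) = 2*j (b(j) = (5 - 5) + 2*j = 0 + 2*j = 2*j)
b(I(-5))*(-6*24) = (2*(-5/3))*(-6*24) = -10/3*(-144) = 480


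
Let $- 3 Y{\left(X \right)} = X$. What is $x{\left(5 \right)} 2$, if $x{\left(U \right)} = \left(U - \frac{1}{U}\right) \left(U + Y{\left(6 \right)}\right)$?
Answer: $\frac{144}{5} \approx 28.8$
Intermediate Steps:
$Y{\left(X \right)} = - \frac{X}{3}$
$x{\left(U \right)} = \left(-2 + U\right) \left(U - \frac{1}{U}\right)$ ($x{\left(U \right)} = \left(U - \frac{1}{U}\right) \left(U - 2\right) = \left(U - \frac{1}{U}\right) \left(-2 + U\right) = \left(-2 + U\right) \left(U - \frac{1}{U}\right)$)
$x{\left(5 \right)} 2 = \left(-1 + 5^{2} - 10 + \frac{2}{5}\right) 2 = \left(-1 + 25 - 10 + 2 \cdot \frac{1}{5}\right) 2 = \left(-1 + 25 - 10 + \frac{2}{5}\right) 2 = \frac{72}{5} \cdot 2 = \frac{144}{5}$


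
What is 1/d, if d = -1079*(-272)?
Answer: 1/293488 ≈ 3.4073e-6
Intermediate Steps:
d = 293488
1/d = 1/293488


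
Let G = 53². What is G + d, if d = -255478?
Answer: -252669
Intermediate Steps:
G = 2809
G + d = 2809 - 255478 = -252669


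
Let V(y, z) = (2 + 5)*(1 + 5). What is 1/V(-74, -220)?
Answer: 1/42 ≈ 0.023810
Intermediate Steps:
V(y, z) = 42 (V(y, z) = 7*6 = 42)
1/V(-74, -220) = 1/42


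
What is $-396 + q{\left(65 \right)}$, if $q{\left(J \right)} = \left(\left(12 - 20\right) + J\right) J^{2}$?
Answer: $240429$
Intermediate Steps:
$q{\left(J \right)} = J^{2} \left(-8 + J\right)$ ($q{\left(J \right)} = \left(-8 + J\right) J^{2} = J^{2} \left(-8 + J\right)$)
$-396 + q{\left(65 \right)} = -396 + 65^{2} \left(-8 + 65\right) = -396 + 4225 \cdot 57 = -396 + 240825 = 240429$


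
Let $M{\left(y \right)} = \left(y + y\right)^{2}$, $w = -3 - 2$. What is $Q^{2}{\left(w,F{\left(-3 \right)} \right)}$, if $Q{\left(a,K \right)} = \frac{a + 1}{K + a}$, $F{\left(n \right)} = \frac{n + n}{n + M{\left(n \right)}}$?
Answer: $\frac{1936}{3249} \approx 0.59588$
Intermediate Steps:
$w = -5$ ($w = -3 - 2 = -5$)
$M{\left(y \right)} = 4 y^{2}$ ($M{\left(y \right)} = \left(2 y\right)^{2} = 4 y^{2}$)
$F{\left(n \right)} = \frac{2 n}{n + 4 n^{2}}$ ($F{\left(n \right)} = \frac{n + n}{n + 4 n^{2}} = \frac{2 n}{n + 4 n^{2}}$)
$Q{\left(a,K \right)} = \frac{1 + a}{K + a}$
$Q^{2}{\left(w,F{\left(-3 \right)} \right)} = \left(\frac{1 - 5}{\frac{2}{1 + 4 \left(-3\right)} - 5}\right)^{2} = \left(\frac{1}{\frac{2}{1 - 12} - 5} \left(-4\right)\right)^{2} = \left(\frac{1}{\frac{2}{-11} - 5} \left(-4\right)\right)^{2} = \left(\frac{1}{2 \left(- \frac{1}{11}\right) - 5} \left(-4\right)\right)^{2} = \left(\frac{1}{- \frac{2}{11} - 5} \left(-4\right)\right)^{2} = \left(\frac{1}{- \frac{57}{11}} \left(-4\right)\right)^{2} = \left(\left(- \frac{11}{57}\right) \left(-4\right)\right)^{2} = \left(\frac{44}{57}\right)^{2} = \frac{1936}{3249}$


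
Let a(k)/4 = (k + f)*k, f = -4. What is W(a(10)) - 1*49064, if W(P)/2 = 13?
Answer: -49038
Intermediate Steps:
a(k) = 4*k*(-4 + k) (a(k) = 4*((k - 4)*k) = 4*((-4 + k)*k) = 4*(k*(-4 + k)) = 4*k*(-4 + k))
W(P) = 26 (W(P) = 2*13 = 26)
W(a(10)) - 1*49064 = 26 - 1*49064 = 26 - 49064 = -49038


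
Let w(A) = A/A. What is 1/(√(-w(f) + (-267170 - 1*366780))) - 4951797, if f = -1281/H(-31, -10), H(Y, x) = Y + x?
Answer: -4951797 - I*√70439/211317 ≈ -4.9518e+6 - 0.0012559*I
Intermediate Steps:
f = 1281/41 (f = -1281/(-31 - 10) = -1281/(-41) = -1281*(-1/41) = 1281/41 ≈ 31.244)
w(A) = 1
1/(√(-w(f) + (-267170 - 1*366780))) - 4951797 = 1/(√(-1*1 + (-267170 - 1*366780))) - 4951797 = 1/(√(-1 + (-267170 - 366780))) - 4951797 = 1/(√(-1 - 633950)) - 4951797 = 1/(√(-633951)) - 4951797 = 1/(3*I*√70439) - 4951797 = -I*√70439/211317 - 4951797 = -4951797 - I*√70439/211317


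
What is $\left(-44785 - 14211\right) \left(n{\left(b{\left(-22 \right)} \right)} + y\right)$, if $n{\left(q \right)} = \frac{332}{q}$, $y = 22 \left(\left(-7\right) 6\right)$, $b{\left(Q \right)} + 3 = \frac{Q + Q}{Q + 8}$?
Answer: $-82594400$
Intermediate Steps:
$b{\left(Q \right)} = -3 + \frac{2 Q}{8 + Q}$ ($b{\left(Q \right)} = -3 + \frac{Q + Q}{Q + 8} = -3 + \frac{2 Q}{8 + Q}$)
$y = -924$ ($y = 22 \left(-42\right) = -924$)
$\left(-44785 - 14211\right) \left(n{\left(b{\left(-22 \right)} \right)} + y\right) = \left(-44785 - 14211\right) \left(\frac{332}{\frac{1}{8 - 22} \left(-24 - -22\right)} - 924\right) = - 58996 \left(\frac{332}{\frac{1}{-14} \left(-24 + 22\right)} - 924\right) = - 58996 \left(\frac{332}{\left(- \frac{1}{14}\right) \left(-2\right)} - 924\right) = - 58996 \left(332 \frac{1}{\frac{1}{7}} - 924\right) = - 58996 \left(332 \cdot 7 - 924\right) = - 58996 \left(2324 - 924\right) = \left(-58996\right) 1400 = -82594400$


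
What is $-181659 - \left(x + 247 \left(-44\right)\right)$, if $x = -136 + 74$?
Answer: $-170729$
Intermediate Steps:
$x = -62$
$-181659 - \left(x + 247 \left(-44\right)\right) = -181659 - \left(-62 + 247 \left(-44\right)\right) = -181659 - \left(-62 - 10868\right) = -181659 - -10930 = -181659 + 10930 = -170729$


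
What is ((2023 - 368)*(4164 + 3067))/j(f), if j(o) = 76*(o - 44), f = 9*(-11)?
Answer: -11967305/10868 ≈ -1101.2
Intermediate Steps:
f = -99
j(o) = -3344 + 76*o (j(o) = 76*(-44 + o) = -3344 + 76*o)
((2023 - 368)*(4164 + 3067))/j(f) = ((2023 - 368)*(4164 + 3067))/(-3344 + 76*(-99)) = (1655*7231)/(-3344 - 7524) = 11967305/(-10868) = 11967305*(-1/10868) = -11967305/10868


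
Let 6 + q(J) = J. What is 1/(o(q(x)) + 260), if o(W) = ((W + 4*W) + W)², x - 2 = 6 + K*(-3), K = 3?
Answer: 1/2024 ≈ 0.00049407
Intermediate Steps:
x = -1 (x = 2 + (6 + 3*(-3)) = 2 + (6 - 9) = 2 - 3 = -1)
q(J) = -6 + J
o(W) = 36*W² (o(W) = (5*W + W)² = (6*W)² = 36*W²)
1/(o(q(x)) + 260) = 1/(36*(-6 - 1)² + 260) = 1/(36*(-7)² + 260) = 1/(36*49 + 260) = 1/(1764 + 260) = 1/2024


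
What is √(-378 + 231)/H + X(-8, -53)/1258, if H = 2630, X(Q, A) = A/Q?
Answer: 53/10064 + 7*I*√3/2630 ≈ 0.0052663 + 0.00461*I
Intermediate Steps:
√(-378 + 231)/H + X(-8, -53)/1258 = √(-378 + 231)/2630 - 53/(-8)/1258 = √(-147)*(1/2630) - 53*(-⅛)*(1/1258) = (7*I*√3)*(1/2630) + (53/8)*(1/1258) = 7*I*√3/2630 + 53/10064 = 53/10064 + 7*I*√3/2630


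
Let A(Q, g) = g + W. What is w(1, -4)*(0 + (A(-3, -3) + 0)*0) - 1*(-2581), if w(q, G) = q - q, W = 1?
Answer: 2581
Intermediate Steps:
A(Q, g) = 1 + g (A(Q, g) = g + 1 = 1 + g)
w(q, G) = 0
w(1, -4)*(0 + (A(-3, -3) + 0)*0) - 1*(-2581) = 0*(0 + ((1 - 3) + 0)*0) - 1*(-2581) = 0*(0 + (-2 + 0)*0) + 2581 = 0*(0 - 2*0) + 2581 = 0*(0 + 0) + 2581 = 0*0 + 2581 = 0 + 2581 = 2581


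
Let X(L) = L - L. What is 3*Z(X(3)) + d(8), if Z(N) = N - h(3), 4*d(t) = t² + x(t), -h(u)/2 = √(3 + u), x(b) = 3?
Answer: 67/4 + 6*√6 ≈ 31.447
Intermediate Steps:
h(u) = -2*√(3 + u)
d(t) = ¾ + t²/4 (d(t) = (t² + 3)/4 = (3 + t²)/4 = ¾ + t²/4)
X(L) = 0
Z(N) = N + 2*√6 (Z(N) = N - (-2)*√(3 + 3) = N - (-2)*√6 = N + 2*√6)
3*Z(X(3)) + d(8) = 3*(0 + 2*√6) + (¾ + (¼)*8²) = 3*(2*√6) + (¾ + (¼)*64) = 6*√6 + (¾ + 16) = 6*√6 + 67/4 = 67/4 + 6*√6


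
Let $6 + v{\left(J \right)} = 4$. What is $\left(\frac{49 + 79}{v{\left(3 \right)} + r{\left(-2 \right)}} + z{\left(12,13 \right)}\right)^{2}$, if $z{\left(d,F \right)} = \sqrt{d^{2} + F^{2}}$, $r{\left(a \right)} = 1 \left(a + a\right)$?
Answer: $\frac{6913}{9} - \frac{128 \sqrt{313}}{3} \approx 13.261$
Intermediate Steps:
$r{\left(a \right)} = 2 a$ ($r{\left(a \right)} = 1 \cdot 2 a = 2 a$)
$v{\left(J \right)} = -2$ ($v{\left(J \right)} = -6 + 4 = -2$)
$z{\left(d,F \right)} = \sqrt{F^{2} + d^{2}}$
$\left(\frac{49 + 79}{v{\left(3 \right)} + r{\left(-2 \right)}} + z{\left(12,13 \right)}\right)^{2} = \left(\frac{49 + 79}{-2 + 2 \left(-2\right)} + \sqrt{13^{2} + 12^{2}}\right)^{2} = \left(\frac{128}{-2 - 4} + \sqrt{169 + 144}\right)^{2} = \left(\frac{128}{-6} + \sqrt{313}\right)^{2} = \left(128 \left(- \frac{1}{6}\right) + \sqrt{313}\right)^{2} = \left(- \frac{64}{3} + \sqrt{313}\right)^{2}$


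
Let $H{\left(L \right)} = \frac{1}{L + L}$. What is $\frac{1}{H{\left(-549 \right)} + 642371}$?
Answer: $\frac{1098}{705323357} \approx 1.5567 \cdot 10^{-6}$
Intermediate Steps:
$H{\left(L \right)} = \frac{1}{2 L}$
$\frac{1}{H{\left(-549 \right)} + 642371} = \frac{1}{\frac{1}{2 \left(-549\right)} + 642371} = \frac{1}{\frac{1}{2} \left(- \frac{1}{549}\right) + 642371} = \frac{1}{- \frac{1}{1098} + 642371} = \frac{1}{\frac{705323357}{1098}} = \frac{1098}{705323357}$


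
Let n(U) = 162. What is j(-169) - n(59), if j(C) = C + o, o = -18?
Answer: -349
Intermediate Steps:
j(C) = -18 + C (j(C) = C - 18 = -18 + C)
j(-169) - n(59) = (-18 - 169) - 1*162 = -187 - 162 = -349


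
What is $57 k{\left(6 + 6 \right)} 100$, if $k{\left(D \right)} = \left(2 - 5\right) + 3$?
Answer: $0$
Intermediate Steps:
$k{\left(D \right)} = 0$ ($k{\left(D \right)} = -3 + 3 = 0$)
$57 k{\left(6 + 6 \right)} 100 = 57 \cdot 0 \cdot 100 = 0 \cdot 100 = 0$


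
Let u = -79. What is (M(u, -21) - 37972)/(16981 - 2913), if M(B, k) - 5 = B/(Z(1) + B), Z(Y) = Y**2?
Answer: -2961347/1097304 ≈ -2.6987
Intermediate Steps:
M(B, k) = 5 + B/(1 + B) (M(B, k) = 5 + B/(1**2 + B) = 5 + B/(1 + B))
(M(u, -21) - 37972)/(16981 - 2913) = ((5 + 6*(-79))/(1 - 79) - 37972)/(16981 - 2913) = ((5 - 474)/(-78) - 37972)/14068 = (-1/78*(-469) - 37972)*(1/14068) = (469/78 - 37972)*(1/14068) = -2961347/78*1/14068 = -2961347/1097304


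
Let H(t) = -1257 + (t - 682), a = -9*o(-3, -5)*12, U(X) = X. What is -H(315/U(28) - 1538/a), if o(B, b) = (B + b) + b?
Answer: 2708099/1404 ≈ 1928.8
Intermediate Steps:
o(B, b) = B + 2*b
a = 1404 (a = -9*(-3 + 2*(-5))*12 = -9*(-3 - 10)*12 = -9*(-13)*12 = 117*12 = 1404)
H(t) = -1939 + t (H(t) = -1257 + (-682 + t) = -1939 + t)
-H(315/U(28) - 1538/a) = -(-1939 + (315/28 - 1538/1404)) = -(-1939 + (315*(1/28) - 1538*1/1404)) = -(-1939 + (45/4 - 769/702)) = -(-1939 + 14257/1404) = -1*(-2708099/1404) = 2708099/1404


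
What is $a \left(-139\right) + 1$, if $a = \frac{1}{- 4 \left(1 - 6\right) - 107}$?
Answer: $\frac{226}{87} \approx 2.5977$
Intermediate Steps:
$a = - \frac{1}{87}$ ($a = \frac{1}{\left(-4\right) \left(-5\right) - 107} = \frac{1}{20 - 107} = \frac{1}{-87} = - \frac{1}{87} \approx -0.011494$)
$a \left(-139\right) + 1 = \left(- \frac{1}{87}\right) \left(-139\right) + 1 = \frac{139}{87} + 1 = \frac{226}{87}$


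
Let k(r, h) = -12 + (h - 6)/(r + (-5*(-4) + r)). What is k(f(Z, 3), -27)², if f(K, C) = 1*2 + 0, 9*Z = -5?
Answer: 11449/64 ≈ 178.89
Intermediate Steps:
Z = -5/9 (Z = (⅑)*(-5) = -5/9 ≈ -0.55556)
f(K, C) = 2 (f(K, C) = 2 + 0 = 2)
k(r, h) = -12 + (-6 + h)/(20 + 2*r) (k(r, h) = -12 + (-6 + h)/(r + (20 + r)) = -12 + (-6 + h)/(20 + 2*r))
k(f(Z, 3), -27)² = ((-246 - 27 - 24*2)/(2*(10 + 2)))² = ((½)*(-246 - 27 - 48)/12)² = ((½)*(1/12)*(-321))² = (-107/8)² = 11449/64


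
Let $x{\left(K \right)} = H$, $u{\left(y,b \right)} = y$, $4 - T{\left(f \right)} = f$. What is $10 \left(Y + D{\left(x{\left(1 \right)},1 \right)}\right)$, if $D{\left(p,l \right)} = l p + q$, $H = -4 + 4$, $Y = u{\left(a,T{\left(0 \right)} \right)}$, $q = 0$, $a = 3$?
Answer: $30$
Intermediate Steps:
$T{\left(f \right)} = 4 - f$
$Y = 3$
$H = 0$
$x{\left(K \right)} = 0$
$D{\left(p,l \right)} = l p$ ($D{\left(p,l \right)} = l p + 0 = l p$)
$10 \left(Y + D{\left(x{\left(1 \right)},1 \right)}\right) = 10 \left(3 + 1 \cdot 0\right) = 10 \left(3 + 0\right) = 10 \cdot 3 = 30$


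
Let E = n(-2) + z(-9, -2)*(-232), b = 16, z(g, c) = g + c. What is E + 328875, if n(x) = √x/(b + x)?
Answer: 331427 + I*√2/14 ≈ 3.3143e+5 + 0.10102*I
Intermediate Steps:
z(g, c) = c + g
n(x) = √x/(16 + x)
E = 2552 + I*√2/14 (E = √(-2)/(16 - 2) + (-2 - 9)*(-232) = (I*√2)/14 - 11*(-232) = (I*√2)*(1/14) + 2552 = I*√2/14 + 2552 = 2552 + I*√2/14 ≈ 2552.0 + 0.10102*I)
E + 328875 = (2552 + I*√2/14) + 328875 = 331427 + I*√2/14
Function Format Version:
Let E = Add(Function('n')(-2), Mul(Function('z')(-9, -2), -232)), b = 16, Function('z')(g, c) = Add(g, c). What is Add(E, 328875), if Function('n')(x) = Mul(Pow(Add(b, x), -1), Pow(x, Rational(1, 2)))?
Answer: Add(331427, Mul(Rational(1, 14), I, Pow(2, Rational(1, 2)))) ≈ Add(3.3143e+5, Mul(0.10102, I))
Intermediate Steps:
Function('z')(g, c) = Add(c, g)
Function('n')(x) = Mul(Pow(x, Rational(1, 2)), Pow(Add(16, x), -1)) (Function('n')(x) = Mul(Pow(Add(16, x), -1), Pow(x, Rational(1, 2))) = Mul(Pow(x, Rational(1, 2)), Pow(Add(16, x), -1)))
E = Add(2552, Mul(Rational(1, 14), I, Pow(2, Rational(1, 2)))) (E = Add(Mul(Pow(-2, Rational(1, 2)), Pow(Add(16, -2), -1)), Mul(Add(-2, -9), -232)) = Add(Mul(Mul(I, Pow(2, Rational(1, 2))), Pow(14, -1)), Mul(-11, -232)) = Add(Mul(Mul(I, Pow(2, Rational(1, 2))), Rational(1, 14)), 2552) = Add(Mul(Rational(1, 14), I, Pow(2, Rational(1, 2))), 2552) = Add(2552, Mul(Rational(1, 14), I, Pow(2, Rational(1, 2)))) ≈ Add(2552.0, Mul(0.10102, I)))
Add(E, 328875) = Add(Add(2552, Mul(Rational(1, 14), I, Pow(2, Rational(1, 2)))), 328875) = Add(331427, Mul(Rational(1, 14), I, Pow(2, Rational(1, 2))))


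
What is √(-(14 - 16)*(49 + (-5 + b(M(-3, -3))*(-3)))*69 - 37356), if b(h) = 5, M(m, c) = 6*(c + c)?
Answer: 3*I*√3706 ≈ 182.63*I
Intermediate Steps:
M(m, c) = 12*c (M(m, c) = 6*(2*c) = 12*c)
√(-(14 - 16)*(49 + (-5 + b(M(-3, -3))*(-3)))*69 - 37356) = √(-(14 - 16)*(49 + (-5 + 5*(-3)))*69 - 37356) = √(-(-2)*(49 + (-5 - 15))*69 - 37356) = √(-(-2)*(49 - 20)*69 - 37356) = √(-(-2)*29*69 - 37356) = √(-1*(-58)*69 - 37356) = √(58*69 - 37356) = √(4002 - 37356) = √(-33354) = 3*I*√3706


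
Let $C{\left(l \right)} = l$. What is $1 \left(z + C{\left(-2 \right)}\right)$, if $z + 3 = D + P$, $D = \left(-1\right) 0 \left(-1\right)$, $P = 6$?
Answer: $1$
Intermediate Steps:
$D = 0$ ($D = 0 \left(-1\right) = 0$)
$z = 3$ ($z = -3 + \left(0 + 6\right) = -3 + 6 = 3$)
$1 \left(z + C{\left(-2 \right)}\right) = 1 \left(3 - 2\right) = 1 \cdot 1 = 1$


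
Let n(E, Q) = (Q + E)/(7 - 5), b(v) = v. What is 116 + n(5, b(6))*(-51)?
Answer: -329/2 ≈ -164.50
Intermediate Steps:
n(E, Q) = E/2 + Q/2 (n(E, Q) = (E + Q)/2 = (E + Q)*(½) = E/2 + Q/2)
116 + n(5, b(6))*(-51) = 116 + ((½)*5 + (½)*6)*(-51) = 116 + (5/2 + 3)*(-51) = 116 + (11/2)*(-51) = 116 - 561/2 = -329/2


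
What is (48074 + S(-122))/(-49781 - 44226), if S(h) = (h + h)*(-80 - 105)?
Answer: -93214/94007 ≈ -0.99156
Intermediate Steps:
S(h) = -370*h (S(h) = (2*h)*(-185) = -370*h)
(48074 + S(-122))/(-49781 - 44226) = (48074 - 370*(-122))/(-49781 - 44226) = (48074 + 45140)/(-94007) = 93214*(-1/94007) = -93214/94007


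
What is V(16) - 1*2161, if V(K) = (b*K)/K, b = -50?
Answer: -2211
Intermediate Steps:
V(K) = -50 (V(K) = (-50*K)/K = -50)
V(16) - 1*2161 = -50 - 1*2161 = -50 - 2161 = -2211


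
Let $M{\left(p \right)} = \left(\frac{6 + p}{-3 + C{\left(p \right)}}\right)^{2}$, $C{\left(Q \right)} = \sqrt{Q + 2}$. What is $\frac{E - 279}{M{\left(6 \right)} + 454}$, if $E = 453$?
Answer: $\frac{126237}{612409} - \frac{75168 \sqrt{2}}{612409} \approx 0.032549$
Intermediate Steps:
$C{\left(Q \right)} = \sqrt{2 + Q}$
$M{\left(p \right)} = \frac{\left(6 + p\right)^{2}}{\left(-3 + \sqrt{2 + p}\right)^{2}}$ ($M{\left(p \right)} = \left(\frac{6 + p}{-3 + \sqrt{2 + p}}\right)^{2} = \frac{\left(6 + p\right)^{2}}{\left(-3 + \sqrt{2 + p}\right)^{2}}$)
$\frac{E - 279}{M{\left(6 \right)} + 454} = \frac{453 - 279}{\frac{\left(6 + 6\right)^{2}}{\left(-3 + \sqrt{2 + 6}\right)^{2}} + 454} = \frac{174}{\frac{12^{2}}{\left(-3 + \sqrt{8}\right)^{2}} + 454} = \frac{174}{\frac{1}{\left(-3 + 2 \sqrt{2}\right)^{2}} \cdot 144 + 454} = \frac{174}{\frac{144}{\left(-3 + 2 \sqrt{2}\right)^{2}} + 454} = \frac{174}{454 + \frac{144}{\left(-3 + 2 \sqrt{2}\right)^{2}}}$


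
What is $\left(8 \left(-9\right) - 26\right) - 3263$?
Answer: $-3361$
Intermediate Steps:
$\left(8 \left(-9\right) - 26\right) - 3263 = \left(-72 - 26\right) - 3263 = -98 - 3263 = -3361$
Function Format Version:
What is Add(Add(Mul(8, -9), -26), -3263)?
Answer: -3361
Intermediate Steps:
Add(Add(Mul(8, -9), -26), -3263) = Add(Add(-72, -26), -3263) = Add(-98, -3263) = -3361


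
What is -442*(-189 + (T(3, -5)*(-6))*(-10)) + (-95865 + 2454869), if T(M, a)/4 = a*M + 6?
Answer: 3397262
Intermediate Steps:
T(M, a) = 24 + 4*M*a (T(M, a) = 4*(a*M + 6) = 4*(M*a + 6) = 4*(6 + M*a) = 24 + 4*M*a)
-442*(-189 + (T(3, -5)*(-6))*(-10)) + (-95865 + 2454869) = -442*(-189 + ((24 + 4*3*(-5))*(-6))*(-10)) + (-95865 + 2454869) = -442*(-189 + ((24 - 60)*(-6))*(-10)) + 2359004 = -442*(-189 - 36*(-6)*(-10)) + 2359004 = -442*(-189 + 216*(-10)) + 2359004 = -442*(-189 - 2160) + 2359004 = -442*(-2349) + 2359004 = 1038258 + 2359004 = 3397262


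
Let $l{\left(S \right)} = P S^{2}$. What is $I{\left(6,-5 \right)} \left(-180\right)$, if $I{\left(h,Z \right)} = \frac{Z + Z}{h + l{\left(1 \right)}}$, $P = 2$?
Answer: $225$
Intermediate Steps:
$l{\left(S \right)} = 2 S^{2}$
$I{\left(h,Z \right)} = \frac{2 Z}{2 + h}$ ($I{\left(h,Z \right)} = \frac{Z + Z}{h + 2 \cdot 1^{2}} = \frac{2 Z}{h + 2 \cdot 1} = \frac{2 Z}{h + 2} = \frac{2 Z}{2 + h}$)
$I{\left(6,-5 \right)} \left(-180\right) = 2 \left(-5\right) \frac{1}{2 + 6} \left(-180\right) = 2 \left(-5\right) \frac{1}{8} \left(-180\right) = \left(- \frac{5}{4}\right) \left(-180\right) = 225$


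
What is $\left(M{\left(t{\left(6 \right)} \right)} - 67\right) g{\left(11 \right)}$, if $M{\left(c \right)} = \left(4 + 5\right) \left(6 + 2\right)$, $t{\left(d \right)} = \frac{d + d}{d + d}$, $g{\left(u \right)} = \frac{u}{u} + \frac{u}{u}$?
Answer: $10$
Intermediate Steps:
$g{\left(u \right)} = 2$ ($g{\left(u \right)} = 1 + 1 = 2$)
$t{\left(d \right)} = 1$ ($t{\left(d \right)} = \frac{2 d}{2 d} = 2 d \frac{1}{2 d} = 1$)
$M{\left(c \right)} = 72$ ($M{\left(c \right)} = 9 \cdot 8 = 72$)
$\left(M{\left(t{\left(6 \right)} \right)} - 67\right) g{\left(11 \right)} = \left(72 - 67\right) 2 = 5 \cdot 2 = 10$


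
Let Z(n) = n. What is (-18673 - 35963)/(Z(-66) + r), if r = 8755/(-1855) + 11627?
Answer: -5067489/1071845 ≈ -4.7278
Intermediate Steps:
r = 4311866/371 (r = 8755*(-1/1855) + 11627 = -1751/371 + 11627 = 4311866/371 ≈ 11622.)
(-18673 - 35963)/(Z(-66) + r) = (-18673 - 35963)/(-66 + 4311866/371) = -54636/4287380/371 = -54636*371/4287380 = -5067489/1071845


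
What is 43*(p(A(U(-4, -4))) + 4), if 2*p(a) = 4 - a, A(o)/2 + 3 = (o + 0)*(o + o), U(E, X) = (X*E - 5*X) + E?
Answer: -87677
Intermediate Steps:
U(E, X) = E - 5*X + E*X (U(E, X) = (E*X - 5*X) + E = (-5*X + E*X) + E = E - 5*X + E*X)
A(o) = -6 + 4*o**2 (A(o) = -6 + 2*((o + 0)*(o + o)) = -6 + 2*(o*(2*o)) = -6 + 2*(2*o**2) = -6 + 4*o**2)
p(a) = 2 - a/2 (p(a) = (4 - a)/2 = 2 - a/2)
43*(p(A(U(-4, -4))) + 4) = 43*((2 - (-6 + 4*(-4 - 5*(-4) - 4*(-4))**2)/2) + 4) = 43*((2 - (-6 + 4*(-4 + 20 + 16)**2)/2) + 4) = 43*((2 - (-6 + 4*32**2)/2) + 4) = 43*((2 - (-6 + 4*1024)/2) + 4) = 43*((2 - (-6 + 4096)/2) + 4) = 43*((2 - 1/2*4090) + 4) = 43*((2 - 2045) + 4) = 43*(-2043 + 4) = 43*(-2039) = -87677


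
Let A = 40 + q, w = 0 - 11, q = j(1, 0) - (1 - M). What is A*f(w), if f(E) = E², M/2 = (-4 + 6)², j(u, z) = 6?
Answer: 6413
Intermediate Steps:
M = 8 (M = 2*(-4 + 6)² = 2*2² = 2*4 = 8)
q = 13 (q = 6 - (1 - 1*8) = 6 - (1 - 8) = 6 - 1*(-7) = 6 + 7 = 13)
w = -11
A = 53 (A = 40 + 13 = 53)
A*f(w) = 53*(-11)² = 53*121 = 6413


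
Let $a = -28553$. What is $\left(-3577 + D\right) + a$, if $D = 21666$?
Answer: $-10464$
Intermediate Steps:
$\left(-3577 + D\right) + a = \left(-3577 + 21666\right) - 28553 = 18089 - 28553 = -10464$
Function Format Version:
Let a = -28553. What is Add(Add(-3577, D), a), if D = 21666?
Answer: -10464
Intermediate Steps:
Add(Add(-3577, D), a) = Add(Add(-3577, 21666), -28553) = Add(18089, -28553) = -10464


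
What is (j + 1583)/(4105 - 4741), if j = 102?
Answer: -1685/636 ≈ -2.6494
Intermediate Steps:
(j + 1583)/(4105 - 4741) = (102 + 1583)/(4105 - 4741) = 1685/(-636) = 1685*(-1/636) = -1685/636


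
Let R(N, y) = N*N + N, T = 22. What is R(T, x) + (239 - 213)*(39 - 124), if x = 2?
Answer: -1704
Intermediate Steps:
R(N, y) = N + N² (R(N, y) = N² + N = N + N²)
R(T, x) + (239 - 213)*(39 - 124) = 22*(1 + 22) + (239 - 213)*(39 - 124) = 22*23 + 26*(-85) = 506 - 2210 = -1704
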